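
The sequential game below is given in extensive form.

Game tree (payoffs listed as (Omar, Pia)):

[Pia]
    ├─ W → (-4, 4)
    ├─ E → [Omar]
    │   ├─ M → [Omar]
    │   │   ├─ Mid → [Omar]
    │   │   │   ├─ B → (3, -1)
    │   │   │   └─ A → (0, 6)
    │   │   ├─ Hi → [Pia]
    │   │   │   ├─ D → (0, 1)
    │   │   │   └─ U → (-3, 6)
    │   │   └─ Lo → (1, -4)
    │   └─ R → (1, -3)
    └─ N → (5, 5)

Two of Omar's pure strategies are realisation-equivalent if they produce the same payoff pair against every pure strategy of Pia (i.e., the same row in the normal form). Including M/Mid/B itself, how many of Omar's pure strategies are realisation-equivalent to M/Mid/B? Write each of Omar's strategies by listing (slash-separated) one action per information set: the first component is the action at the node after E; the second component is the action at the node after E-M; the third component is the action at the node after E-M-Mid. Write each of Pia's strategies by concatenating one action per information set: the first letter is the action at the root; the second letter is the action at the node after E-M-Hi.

Row for M/Mid/B (columns WD, WU, ED, EU, ND, NU): (-4,4) (-4,4) (3,-1) (3,-1) (5,5) (5,5).
Every one of Omar's information sets is on the play path for some reply by Pia when Omar follows M/Mid/B.
Changing the action at any of them therefore changes at least one column, so only M/Mid/B itself gives this row.

1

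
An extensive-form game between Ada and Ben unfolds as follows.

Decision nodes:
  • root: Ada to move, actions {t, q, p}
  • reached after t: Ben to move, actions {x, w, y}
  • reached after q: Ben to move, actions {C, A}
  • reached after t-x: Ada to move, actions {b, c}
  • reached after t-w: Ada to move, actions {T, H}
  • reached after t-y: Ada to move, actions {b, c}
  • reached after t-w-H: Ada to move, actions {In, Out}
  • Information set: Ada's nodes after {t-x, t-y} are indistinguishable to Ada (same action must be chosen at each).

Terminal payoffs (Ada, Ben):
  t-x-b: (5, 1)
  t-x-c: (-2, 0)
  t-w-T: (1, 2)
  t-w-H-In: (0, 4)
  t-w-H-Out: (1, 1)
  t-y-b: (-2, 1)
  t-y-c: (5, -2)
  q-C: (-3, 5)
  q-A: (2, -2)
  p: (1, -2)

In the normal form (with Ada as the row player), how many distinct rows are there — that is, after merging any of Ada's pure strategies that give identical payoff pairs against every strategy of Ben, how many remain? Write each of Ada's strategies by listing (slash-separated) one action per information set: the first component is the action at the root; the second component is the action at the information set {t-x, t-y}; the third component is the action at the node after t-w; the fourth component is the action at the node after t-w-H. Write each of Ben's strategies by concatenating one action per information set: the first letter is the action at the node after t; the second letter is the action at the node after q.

8

Ada has 24 pure strategies: t/b/T/In, t/b/T/Out, t/b/H/In, t/b/H/Out, t/c/T/In, t/c/T/Out, t/c/H/In, t/c/H/Out, q/b/T/In, q/b/T/Out, q/b/H/In, q/b/H/Out, q/c/T/In, q/c/T/Out, q/c/H/In, q/c/H/Out, p/b/T/In, p/b/T/Out, p/b/H/In, p/b/H/Out, p/c/T/In, p/c/T/Out, p/c/H/In, p/c/H/Out. Columns: xC, xA, wC, wA, yC, yA.
{t/b/T/In, t/b/T/Out} → row (5,1) (5,1) (1,2) (1,2) (-2,1) (-2,1)
{t/b/H/In} → row (5,1) (5,1) (0,4) (0,4) (-2,1) (-2,1)
{t/b/H/Out} → row (5,1) (5,1) (1,1) (1,1) (-2,1) (-2,1)
{t/c/T/In, t/c/T/Out} → row (-2,0) (-2,0) (1,2) (1,2) (5,-2) (5,-2)
{t/c/H/In} → row (-2,0) (-2,0) (0,4) (0,4) (5,-2) (5,-2)
{t/c/H/Out} → row (-2,0) (-2,0) (1,1) (1,1) (5,-2) (5,-2)
{q/b/T/In, q/b/T/Out, q/b/H/In, q/b/H/Out, q/c/T/In, q/c/T/Out, q/c/H/In, q/c/H/Out} → row (-3,5) (2,-2) (-3,5) (2,-2) (-3,5) (2,-2)
{p/b/T/In, p/b/T/Out, p/b/H/In, p/b/H/Out, p/c/T/In, p/c/T/Out, p/c/H/In, p/c/H/Out} → row (1,-2) (1,-2) (1,-2) (1,-2) (1,-2) (1,-2)
That's 8 distinct rows out of 24 strategies.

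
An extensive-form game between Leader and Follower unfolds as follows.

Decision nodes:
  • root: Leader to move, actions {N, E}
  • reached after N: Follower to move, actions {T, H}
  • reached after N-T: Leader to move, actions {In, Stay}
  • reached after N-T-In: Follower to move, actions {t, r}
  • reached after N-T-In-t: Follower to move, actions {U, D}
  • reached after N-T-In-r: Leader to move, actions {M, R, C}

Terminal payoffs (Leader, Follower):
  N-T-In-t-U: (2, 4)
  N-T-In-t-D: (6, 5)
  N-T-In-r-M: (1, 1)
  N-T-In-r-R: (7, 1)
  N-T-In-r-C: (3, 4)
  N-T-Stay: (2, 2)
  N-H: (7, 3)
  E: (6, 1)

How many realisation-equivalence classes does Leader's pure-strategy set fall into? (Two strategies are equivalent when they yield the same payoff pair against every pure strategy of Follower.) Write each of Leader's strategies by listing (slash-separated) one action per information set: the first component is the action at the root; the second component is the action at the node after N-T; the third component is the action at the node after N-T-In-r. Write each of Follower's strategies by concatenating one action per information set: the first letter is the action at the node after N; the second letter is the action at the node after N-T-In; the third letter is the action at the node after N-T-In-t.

5

Leader has 12 pure strategies: N/In/M, N/In/R, N/In/C, N/Stay/M, N/Stay/R, N/Stay/C, E/In/M, E/In/R, E/In/C, E/Stay/M, E/Stay/R, E/Stay/C. Columns: TtU, TtD, TrU, TrD, HtU, HtD, HrU, HrD.
{N/In/M} → row (2,4) (6,5) (1,1) (1,1) (7,3) (7,3) (7,3) (7,3)
{N/In/R} → row (2,4) (6,5) (7,1) (7,1) (7,3) (7,3) (7,3) (7,3)
{N/In/C} → row (2,4) (6,5) (3,4) (3,4) (7,3) (7,3) (7,3) (7,3)
{N/Stay/M, N/Stay/R, N/Stay/C} → row (2,2) (2,2) (2,2) (2,2) (7,3) (7,3) (7,3) (7,3)
{E/In/M, E/In/R, E/In/C, E/Stay/M, E/Stay/R, E/Stay/C} → row (6,1) (6,1) (6,1) (6,1) (6,1) (6,1) (6,1) (6,1)
That's 5 distinct rows out of 12 strategies.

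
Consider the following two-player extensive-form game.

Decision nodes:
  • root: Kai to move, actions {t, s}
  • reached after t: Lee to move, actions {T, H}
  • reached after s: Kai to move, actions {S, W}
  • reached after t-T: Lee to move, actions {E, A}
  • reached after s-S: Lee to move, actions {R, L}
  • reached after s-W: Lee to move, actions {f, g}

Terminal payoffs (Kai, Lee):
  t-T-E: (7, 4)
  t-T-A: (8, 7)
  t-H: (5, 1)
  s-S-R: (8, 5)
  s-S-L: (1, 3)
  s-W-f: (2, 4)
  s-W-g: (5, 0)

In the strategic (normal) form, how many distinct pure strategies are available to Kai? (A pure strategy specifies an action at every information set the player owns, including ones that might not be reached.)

4

Kai owns the root with actions {t, s} — two choices.
Kai owns the node after s with actions {S, W} — two choices.
A pure strategy fixes one action at each information set independently, so the count is the product 2 × 2 = 4.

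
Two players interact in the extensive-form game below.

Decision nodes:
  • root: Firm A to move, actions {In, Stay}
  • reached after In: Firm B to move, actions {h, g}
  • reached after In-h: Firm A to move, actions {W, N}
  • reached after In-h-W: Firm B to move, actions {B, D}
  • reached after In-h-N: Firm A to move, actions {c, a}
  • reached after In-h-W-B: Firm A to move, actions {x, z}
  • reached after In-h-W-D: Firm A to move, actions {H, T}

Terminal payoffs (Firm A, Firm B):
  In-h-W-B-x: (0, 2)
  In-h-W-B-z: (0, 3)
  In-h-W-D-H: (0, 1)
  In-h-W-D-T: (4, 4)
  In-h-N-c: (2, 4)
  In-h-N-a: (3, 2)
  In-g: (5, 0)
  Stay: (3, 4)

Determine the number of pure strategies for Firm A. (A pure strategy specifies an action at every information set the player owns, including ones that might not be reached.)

Firm A owns the root with actions {In, Stay} — two choices.
Firm A owns the node after In-h with actions {W, N} — two choices.
Firm A owns the node after In-h-N with actions {c, a} — two choices.
Firm A owns the node after In-h-W-B with actions {x, z} — two choices.
Firm A owns the node after In-h-W-D with actions {H, T} — two choices.
A pure strategy fixes one action at each information set independently, so the count is the product 2 × 2 × 2 × 2 × 2 = 32.
(For reference, Firm B has 4 pure strategies, giving a 32×4 normal-form matrix.)

32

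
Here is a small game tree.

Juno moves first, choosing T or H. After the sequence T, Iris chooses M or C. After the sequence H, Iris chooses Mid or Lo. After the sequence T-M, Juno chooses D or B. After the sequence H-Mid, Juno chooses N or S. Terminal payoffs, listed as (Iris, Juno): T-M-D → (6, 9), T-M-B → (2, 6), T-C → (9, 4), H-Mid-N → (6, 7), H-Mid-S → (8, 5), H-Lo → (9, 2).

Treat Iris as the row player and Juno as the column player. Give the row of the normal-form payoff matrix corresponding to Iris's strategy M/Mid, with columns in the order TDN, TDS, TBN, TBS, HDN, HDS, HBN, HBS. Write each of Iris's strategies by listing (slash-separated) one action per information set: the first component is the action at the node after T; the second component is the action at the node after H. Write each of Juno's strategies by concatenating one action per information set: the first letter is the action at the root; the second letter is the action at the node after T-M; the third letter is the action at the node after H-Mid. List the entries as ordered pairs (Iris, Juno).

vs TDN: Juno plays T → Iris plays M at [T] → Juno plays D at [T-M] → (6, 9)
vs TDS: Juno plays T → Iris plays M at [T] → Juno plays D at [T-M] → (6, 9)
vs TBN: Juno plays T → Iris plays M at [T] → Juno plays B at [T-M] → (2, 6)
vs TBS: Juno plays T → Iris plays M at [T] → Juno plays B at [T-M] → (2, 6)
vs HDN: Juno plays H → Iris plays Mid at [H] → Juno plays N at [H-Mid] → (6, 7)
vs HDS: Juno plays H → Iris plays Mid at [H] → Juno plays S at [H-Mid] → (8, 5)
vs HBN: Juno plays H → Iris plays Mid at [H] → Juno plays N at [H-Mid] → (6, 7)
vs HBS: Juno plays H → Iris plays Mid at [H] → Juno plays S at [H-Mid] → (8, 5)

(6,9) (6,9) (2,6) (2,6) (6,7) (8,5) (6,7) (8,5)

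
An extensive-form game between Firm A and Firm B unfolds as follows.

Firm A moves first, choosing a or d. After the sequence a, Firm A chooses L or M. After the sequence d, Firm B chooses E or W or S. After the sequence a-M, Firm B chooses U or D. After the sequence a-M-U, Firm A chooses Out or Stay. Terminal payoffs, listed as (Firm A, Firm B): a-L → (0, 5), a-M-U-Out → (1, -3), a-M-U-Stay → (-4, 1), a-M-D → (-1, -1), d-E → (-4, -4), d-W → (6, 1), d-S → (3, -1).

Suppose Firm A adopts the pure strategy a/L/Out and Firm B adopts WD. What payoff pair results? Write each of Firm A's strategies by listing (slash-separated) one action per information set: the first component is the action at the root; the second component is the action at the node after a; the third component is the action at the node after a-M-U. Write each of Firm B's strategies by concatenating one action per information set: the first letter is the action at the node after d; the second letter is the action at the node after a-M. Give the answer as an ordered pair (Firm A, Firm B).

(0, 5)

Trace the play path from the root:
  Firm A plays a
  Firm A plays L at [a]
→ terminal payoff (0, 5).
(Firm A's choice at the node after a-M-U is never reached on this path, so it doesn't affect the outcome.)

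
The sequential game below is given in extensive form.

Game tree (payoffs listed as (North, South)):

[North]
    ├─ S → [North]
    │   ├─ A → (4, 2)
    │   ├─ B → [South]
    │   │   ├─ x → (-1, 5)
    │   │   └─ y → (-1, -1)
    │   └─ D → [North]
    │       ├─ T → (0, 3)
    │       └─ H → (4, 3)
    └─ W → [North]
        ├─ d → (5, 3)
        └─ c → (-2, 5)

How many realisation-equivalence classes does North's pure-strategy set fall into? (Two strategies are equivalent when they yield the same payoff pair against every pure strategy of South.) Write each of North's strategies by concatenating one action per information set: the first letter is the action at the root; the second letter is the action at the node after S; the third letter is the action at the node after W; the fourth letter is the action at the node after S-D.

6

North has 24 pure strategies: SAdT, SAdH, SAcT, SAcH, SBdT, SBdH, SBcT, SBcH, SDdT, SDdH, SDcT, SDcH, WAdT, WAdH, WAcT, WAcH, WBdT, WBdH, WBcT, WBcH, WDdT, WDdH, WDcT, WDcH. Columns: x, y.
{SAdT, SAdH, SAcT, SAcH} → row (4,2) (4,2)
{SBdT, SBdH, SBcT, SBcH} → row (-1,5) (-1,-1)
{SDdT, SDcT} → row (0,3) (0,3)
{SDdH, SDcH} → row (4,3) (4,3)
{WAdT, WAdH, WBdT, WBdH, WDdT, WDdH} → row (5,3) (5,3)
{WAcT, WAcH, WBcT, WBcH, WDcT, WDcH} → row (-2,5) (-2,5)
That's 6 distinct rows out of 24 strategies.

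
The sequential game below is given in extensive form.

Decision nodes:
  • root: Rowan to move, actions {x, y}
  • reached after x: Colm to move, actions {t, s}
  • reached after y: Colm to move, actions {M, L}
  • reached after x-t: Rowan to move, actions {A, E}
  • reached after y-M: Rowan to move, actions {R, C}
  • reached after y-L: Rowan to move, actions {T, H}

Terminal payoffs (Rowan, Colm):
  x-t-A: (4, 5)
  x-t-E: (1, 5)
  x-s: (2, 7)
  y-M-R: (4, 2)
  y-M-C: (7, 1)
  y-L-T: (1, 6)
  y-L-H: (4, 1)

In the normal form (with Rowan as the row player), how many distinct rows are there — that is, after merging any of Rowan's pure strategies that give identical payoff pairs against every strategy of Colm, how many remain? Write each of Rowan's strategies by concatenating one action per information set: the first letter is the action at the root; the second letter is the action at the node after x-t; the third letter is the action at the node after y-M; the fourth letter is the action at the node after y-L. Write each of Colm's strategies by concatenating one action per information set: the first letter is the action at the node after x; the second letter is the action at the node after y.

6

Rowan has 16 pure strategies: xART, xARH, xACT, xACH, xERT, xERH, xECT, xECH, yART, yARH, yACT, yACH, yERT, yERH, yECT, yECH. Columns: tM, tL, sM, sL.
{xART, xARH, xACT, xACH} → row (4,5) (4,5) (2,7) (2,7)
{xERT, xERH, xECT, xECH} → row (1,5) (1,5) (2,7) (2,7)
{yART, yERT} → row (4,2) (1,6) (4,2) (1,6)
{yARH, yERH} → row (4,2) (4,1) (4,2) (4,1)
{yACT, yECT} → row (7,1) (1,6) (7,1) (1,6)
{yACH, yECH} → row (7,1) (4,1) (7,1) (4,1)
That's 6 distinct rows out of 16 strategies.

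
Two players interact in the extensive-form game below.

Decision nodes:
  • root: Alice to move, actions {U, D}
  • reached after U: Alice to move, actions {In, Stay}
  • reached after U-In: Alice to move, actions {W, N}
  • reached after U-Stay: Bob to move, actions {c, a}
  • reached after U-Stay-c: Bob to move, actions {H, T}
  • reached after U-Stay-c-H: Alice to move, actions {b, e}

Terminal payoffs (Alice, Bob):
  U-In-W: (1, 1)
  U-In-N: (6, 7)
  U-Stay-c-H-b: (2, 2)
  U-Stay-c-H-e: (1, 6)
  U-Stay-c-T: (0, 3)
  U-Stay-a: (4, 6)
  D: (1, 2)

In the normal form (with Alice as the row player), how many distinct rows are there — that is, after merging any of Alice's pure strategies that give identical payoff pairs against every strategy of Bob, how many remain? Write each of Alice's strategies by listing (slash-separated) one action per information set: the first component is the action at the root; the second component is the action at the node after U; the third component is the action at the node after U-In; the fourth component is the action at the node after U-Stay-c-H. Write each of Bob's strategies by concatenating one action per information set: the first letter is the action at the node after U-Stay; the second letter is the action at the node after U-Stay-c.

5

Alice has 16 pure strategies: U/In/W/b, U/In/W/e, U/In/N/b, U/In/N/e, U/Stay/W/b, U/Stay/W/e, U/Stay/N/b, U/Stay/N/e, D/In/W/b, D/In/W/e, D/In/N/b, D/In/N/e, D/Stay/W/b, D/Stay/W/e, D/Stay/N/b, D/Stay/N/e. Columns: cH, cT, aH, aT.
{U/In/W/b, U/In/W/e} → row (1,1) (1,1) (1,1) (1,1)
{U/In/N/b, U/In/N/e} → row (6,7) (6,7) (6,7) (6,7)
{U/Stay/W/b, U/Stay/N/b} → row (2,2) (0,3) (4,6) (4,6)
{U/Stay/W/e, U/Stay/N/e} → row (1,6) (0,3) (4,6) (4,6)
{D/In/W/b, D/In/W/e, D/In/N/b, D/In/N/e, D/Stay/W/b, D/Stay/W/e, D/Stay/N/b, D/Stay/N/e} → row (1,2) (1,2) (1,2) (1,2)
That's 5 distinct rows out of 16 strategies.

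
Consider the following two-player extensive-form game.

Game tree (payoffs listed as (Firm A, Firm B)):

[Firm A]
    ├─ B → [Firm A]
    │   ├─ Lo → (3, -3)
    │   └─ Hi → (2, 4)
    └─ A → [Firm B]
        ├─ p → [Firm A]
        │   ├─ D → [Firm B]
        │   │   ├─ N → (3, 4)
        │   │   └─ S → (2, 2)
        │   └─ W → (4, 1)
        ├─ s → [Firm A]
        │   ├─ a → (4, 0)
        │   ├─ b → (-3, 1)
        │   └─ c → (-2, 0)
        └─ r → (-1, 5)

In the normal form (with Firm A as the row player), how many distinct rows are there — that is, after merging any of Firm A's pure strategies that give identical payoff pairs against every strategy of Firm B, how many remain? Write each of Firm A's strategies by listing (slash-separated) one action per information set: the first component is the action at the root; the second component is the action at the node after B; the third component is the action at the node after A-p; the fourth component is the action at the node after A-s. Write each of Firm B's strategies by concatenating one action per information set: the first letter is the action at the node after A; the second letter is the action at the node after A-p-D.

8

Firm A has 24 pure strategies: B/Lo/D/a, B/Lo/D/b, B/Lo/D/c, B/Lo/W/a, B/Lo/W/b, B/Lo/W/c, B/Hi/D/a, B/Hi/D/b, B/Hi/D/c, B/Hi/W/a, B/Hi/W/b, B/Hi/W/c, A/Lo/D/a, A/Lo/D/b, A/Lo/D/c, A/Lo/W/a, A/Lo/W/b, A/Lo/W/c, A/Hi/D/a, A/Hi/D/b, A/Hi/D/c, A/Hi/W/a, A/Hi/W/b, A/Hi/W/c. Columns: pN, pS, sN, sS, rN, rS.
{B/Lo/D/a, B/Lo/D/b, B/Lo/D/c, B/Lo/W/a, B/Lo/W/b, B/Lo/W/c} → row (3,-3) (3,-3) (3,-3) (3,-3) (3,-3) (3,-3)
{B/Hi/D/a, B/Hi/D/b, B/Hi/D/c, B/Hi/W/a, B/Hi/W/b, B/Hi/W/c} → row (2,4) (2,4) (2,4) (2,4) (2,4) (2,4)
{A/Lo/D/a, A/Hi/D/a} → row (3,4) (2,2) (4,0) (4,0) (-1,5) (-1,5)
{A/Lo/D/b, A/Hi/D/b} → row (3,4) (2,2) (-3,1) (-3,1) (-1,5) (-1,5)
{A/Lo/D/c, A/Hi/D/c} → row (3,4) (2,2) (-2,0) (-2,0) (-1,5) (-1,5)
{A/Lo/W/a, A/Hi/W/a} → row (4,1) (4,1) (4,0) (4,0) (-1,5) (-1,5)
{A/Lo/W/b, A/Hi/W/b} → row (4,1) (4,1) (-3,1) (-3,1) (-1,5) (-1,5)
{A/Lo/W/c, A/Hi/W/c} → row (4,1) (4,1) (-2,0) (-2,0) (-1,5) (-1,5)
That's 8 distinct rows out of 24 strategies.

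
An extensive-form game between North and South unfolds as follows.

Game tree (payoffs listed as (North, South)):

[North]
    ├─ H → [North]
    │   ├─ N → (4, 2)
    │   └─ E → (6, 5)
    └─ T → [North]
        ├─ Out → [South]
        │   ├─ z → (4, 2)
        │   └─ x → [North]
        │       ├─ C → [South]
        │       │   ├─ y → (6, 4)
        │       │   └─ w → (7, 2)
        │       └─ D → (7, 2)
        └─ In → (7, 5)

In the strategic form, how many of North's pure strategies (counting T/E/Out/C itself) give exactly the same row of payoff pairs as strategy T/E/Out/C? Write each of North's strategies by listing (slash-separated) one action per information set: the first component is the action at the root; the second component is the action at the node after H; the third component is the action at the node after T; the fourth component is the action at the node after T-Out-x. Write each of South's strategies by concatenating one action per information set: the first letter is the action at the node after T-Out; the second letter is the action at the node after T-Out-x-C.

2

Row for T/E/Out/C (columns zy, zw, xy, xw): (4,2) (4,2) (6,4) (7,2).
Under T/E/Out/C, North's choice at the node after H can never be reached regardless of what South does, so varying those choices leaves every outcome unchanged.
Holding the reachable choices fixed and varying the unreachable one freely already gives 2 equivalent strategies.
No other strategy reproduces this row, so those 2 are the full class: T/N/Out/C, T/E/Out/C.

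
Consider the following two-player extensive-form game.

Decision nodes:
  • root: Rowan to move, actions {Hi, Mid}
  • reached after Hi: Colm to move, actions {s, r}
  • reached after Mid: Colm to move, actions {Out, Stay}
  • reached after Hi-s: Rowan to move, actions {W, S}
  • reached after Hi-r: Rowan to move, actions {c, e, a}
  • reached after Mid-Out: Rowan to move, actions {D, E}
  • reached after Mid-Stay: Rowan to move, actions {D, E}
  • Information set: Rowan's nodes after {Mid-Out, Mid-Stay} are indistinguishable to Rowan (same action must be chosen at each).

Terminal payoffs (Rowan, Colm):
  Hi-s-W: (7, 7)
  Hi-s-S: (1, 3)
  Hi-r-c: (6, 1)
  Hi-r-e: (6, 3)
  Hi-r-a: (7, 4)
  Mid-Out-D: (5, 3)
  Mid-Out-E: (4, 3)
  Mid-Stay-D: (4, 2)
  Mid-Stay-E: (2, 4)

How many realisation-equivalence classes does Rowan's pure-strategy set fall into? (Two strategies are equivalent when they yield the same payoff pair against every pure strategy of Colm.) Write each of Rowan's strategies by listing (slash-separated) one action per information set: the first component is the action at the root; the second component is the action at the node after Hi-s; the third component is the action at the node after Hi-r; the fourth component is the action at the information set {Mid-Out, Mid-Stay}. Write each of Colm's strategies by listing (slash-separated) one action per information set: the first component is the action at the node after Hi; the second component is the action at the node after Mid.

Rowan has 24 pure strategies: Hi/W/c/D, Hi/W/c/E, Hi/W/e/D, Hi/W/e/E, Hi/W/a/D, Hi/W/a/E, Hi/S/c/D, Hi/S/c/E, Hi/S/e/D, Hi/S/e/E, Hi/S/a/D, Hi/S/a/E, Mid/W/c/D, Mid/W/c/E, Mid/W/e/D, Mid/W/e/E, Mid/W/a/D, Mid/W/a/E, Mid/S/c/D, Mid/S/c/E, Mid/S/e/D, Mid/S/e/E, Mid/S/a/D, Mid/S/a/E. Columns: s/Out, s/Stay, r/Out, r/Stay.
{Hi/W/c/D, Hi/W/c/E} → row (7,7) (7,7) (6,1) (6,1)
{Hi/W/e/D, Hi/W/e/E} → row (7,7) (7,7) (6,3) (6,3)
{Hi/W/a/D, Hi/W/a/E} → row (7,7) (7,7) (7,4) (7,4)
{Hi/S/c/D, Hi/S/c/E} → row (1,3) (1,3) (6,1) (6,1)
{Hi/S/e/D, Hi/S/e/E} → row (1,3) (1,3) (6,3) (6,3)
{Hi/S/a/D, Hi/S/a/E} → row (1,3) (1,3) (7,4) (7,4)
{Mid/W/c/D, Mid/W/e/D, Mid/W/a/D, Mid/S/c/D, Mid/S/e/D, Mid/S/a/D} → row (5,3) (4,2) (5,3) (4,2)
{Mid/W/c/E, Mid/W/e/E, Mid/W/a/E, Mid/S/c/E, Mid/S/e/E, Mid/S/a/E} → row (4,3) (2,4) (4,3) (2,4)
That's 8 distinct rows out of 24 strategies.

8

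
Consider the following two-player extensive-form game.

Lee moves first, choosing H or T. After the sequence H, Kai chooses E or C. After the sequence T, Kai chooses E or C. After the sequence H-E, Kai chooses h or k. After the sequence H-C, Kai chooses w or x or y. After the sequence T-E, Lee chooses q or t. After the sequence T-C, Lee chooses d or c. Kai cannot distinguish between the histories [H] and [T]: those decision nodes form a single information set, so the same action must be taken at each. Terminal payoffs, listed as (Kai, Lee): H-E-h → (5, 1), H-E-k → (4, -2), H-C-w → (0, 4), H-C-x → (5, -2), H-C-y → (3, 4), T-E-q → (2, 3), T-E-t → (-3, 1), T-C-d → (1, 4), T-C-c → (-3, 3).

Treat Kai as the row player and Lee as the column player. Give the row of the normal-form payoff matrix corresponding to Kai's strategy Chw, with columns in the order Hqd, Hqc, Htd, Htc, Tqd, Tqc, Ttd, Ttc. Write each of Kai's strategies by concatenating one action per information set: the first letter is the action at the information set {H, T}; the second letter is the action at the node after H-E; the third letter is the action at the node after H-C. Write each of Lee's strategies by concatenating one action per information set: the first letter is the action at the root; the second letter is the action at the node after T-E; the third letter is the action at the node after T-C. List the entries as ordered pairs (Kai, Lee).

vs Hqd: Lee plays H → Kai plays C at [H] → Kai plays w at [H-C] → (0, 4)
vs Hqc: Lee plays H → Kai plays C at [H] → Kai plays w at [H-C] → (0, 4)
vs Htd: Lee plays H → Kai plays C at [H] → Kai plays w at [H-C] → (0, 4)
vs Htc: Lee plays H → Kai plays C at [H] → Kai plays w at [H-C] → (0, 4)
vs Tqd: Lee plays T → Kai plays C at [T] → Lee plays d at [T-C] → (1, 4)
vs Tqc: Lee plays T → Kai plays C at [T] → Lee plays c at [T-C] → (-3, 3)
vs Ttd: Lee plays T → Kai plays C at [T] → Lee plays d at [T-C] → (1, 4)
vs Ttc: Lee plays T → Kai plays C at [T] → Lee plays c at [T-C] → (-3, 3)

(0,4) (0,4) (0,4) (0,4) (1,4) (-3,3) (1,4) (-3,3)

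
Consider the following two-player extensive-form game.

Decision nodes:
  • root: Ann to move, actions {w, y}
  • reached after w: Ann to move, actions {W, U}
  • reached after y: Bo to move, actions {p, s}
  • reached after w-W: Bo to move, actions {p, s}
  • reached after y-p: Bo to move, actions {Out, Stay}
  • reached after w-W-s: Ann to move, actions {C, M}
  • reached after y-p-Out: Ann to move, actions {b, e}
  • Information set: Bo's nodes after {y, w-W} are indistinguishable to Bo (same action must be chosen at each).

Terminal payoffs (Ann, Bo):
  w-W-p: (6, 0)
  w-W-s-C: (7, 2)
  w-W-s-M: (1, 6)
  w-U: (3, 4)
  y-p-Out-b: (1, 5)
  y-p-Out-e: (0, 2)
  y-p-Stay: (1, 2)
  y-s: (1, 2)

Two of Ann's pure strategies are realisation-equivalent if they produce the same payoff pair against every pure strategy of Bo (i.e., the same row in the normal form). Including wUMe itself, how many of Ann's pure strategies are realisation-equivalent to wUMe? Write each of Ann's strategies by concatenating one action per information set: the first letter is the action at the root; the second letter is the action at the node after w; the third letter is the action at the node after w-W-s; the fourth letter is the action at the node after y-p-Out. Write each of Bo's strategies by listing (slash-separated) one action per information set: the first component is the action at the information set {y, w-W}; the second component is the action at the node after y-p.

Row for wUMe (columns p/Out, p/Stay, s/Out, s/Stay): (3,4) (3,4) (3,4) (3,4).
Under wUMe, Ann's choice at the node after w-W-s and at the node after y-p-Out can never be reached regardless of what Bo does, so varying those choices leaves every outcome unchanged.
Holding the reachable choices fixed and varying the unreachable ones freely already gives 2 × 2 = 4 equivalent strategies.
No other strategy reproduces this row, so those 4 are the full class: wUCb, wUCe, wUMb, wUMe.

4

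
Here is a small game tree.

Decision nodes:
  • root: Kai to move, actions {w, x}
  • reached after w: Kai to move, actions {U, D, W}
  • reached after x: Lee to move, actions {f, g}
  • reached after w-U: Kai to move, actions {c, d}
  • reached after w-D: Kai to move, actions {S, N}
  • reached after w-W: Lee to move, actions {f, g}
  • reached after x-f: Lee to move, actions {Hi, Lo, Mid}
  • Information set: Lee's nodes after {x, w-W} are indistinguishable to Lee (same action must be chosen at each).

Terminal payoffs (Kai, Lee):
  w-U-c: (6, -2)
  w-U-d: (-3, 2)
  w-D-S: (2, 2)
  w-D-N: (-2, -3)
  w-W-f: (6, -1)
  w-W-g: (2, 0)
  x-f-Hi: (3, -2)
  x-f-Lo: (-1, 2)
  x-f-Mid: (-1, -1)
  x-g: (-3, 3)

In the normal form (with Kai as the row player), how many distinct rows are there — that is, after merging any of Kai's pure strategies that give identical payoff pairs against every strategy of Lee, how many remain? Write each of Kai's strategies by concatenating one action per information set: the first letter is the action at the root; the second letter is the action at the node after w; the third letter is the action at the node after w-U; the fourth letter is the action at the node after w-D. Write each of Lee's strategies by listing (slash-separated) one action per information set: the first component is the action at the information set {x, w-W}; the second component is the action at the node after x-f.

Kai has 24 pure strategies: wUcS, wUcN, wUdS, wUdN, wDcS, wDcN, wDdS, wDdN, wWcS, wWcN, wWdS, wWdN, xUcS, xUcN, xUdS, xUdN, xDcS, xDcN, xDdS, xDdN, xWcS, xWcN, xWdS, xWdN. Columns: f/Hi, f/Lo, f/Mid, g/Hi, g/Lo, g/Mid.
{wUcS, wUcN} → row (6,-2) (6,-2) (6,-2) (6,-2) (6,-2) (6,-2)
{wUdS, wUdN} → row (-3,2) (-3,2) (-3,2) (-3,2) (-3,2) (-3,2)
{wDcS, wDdS} → row (2,2) (2,2) (2,2) (2,2) (2,2) (2,2)
{wDcN, wDdN} → row (-2,-3) (-2,-3) (-2,-3) (-2,-3) (-2,-3) (-2,-3)
{wWcS, wWcN, wWdS, wWdN} → row (6,-1) (6,-1) (6,-1) (2,0) (2,0) (2,0)
{xUcS, xUcN, xUdS, xUdN, xDcS, xDcN, xDdS, xDdN, xWcS, xWcN, xWdS, xWdN} → row (3,-2) (-1,2) (-1,-1) (-3,3) (-3,3) (-3,3)
That's 6 distinct rows out of 24 strategies.

6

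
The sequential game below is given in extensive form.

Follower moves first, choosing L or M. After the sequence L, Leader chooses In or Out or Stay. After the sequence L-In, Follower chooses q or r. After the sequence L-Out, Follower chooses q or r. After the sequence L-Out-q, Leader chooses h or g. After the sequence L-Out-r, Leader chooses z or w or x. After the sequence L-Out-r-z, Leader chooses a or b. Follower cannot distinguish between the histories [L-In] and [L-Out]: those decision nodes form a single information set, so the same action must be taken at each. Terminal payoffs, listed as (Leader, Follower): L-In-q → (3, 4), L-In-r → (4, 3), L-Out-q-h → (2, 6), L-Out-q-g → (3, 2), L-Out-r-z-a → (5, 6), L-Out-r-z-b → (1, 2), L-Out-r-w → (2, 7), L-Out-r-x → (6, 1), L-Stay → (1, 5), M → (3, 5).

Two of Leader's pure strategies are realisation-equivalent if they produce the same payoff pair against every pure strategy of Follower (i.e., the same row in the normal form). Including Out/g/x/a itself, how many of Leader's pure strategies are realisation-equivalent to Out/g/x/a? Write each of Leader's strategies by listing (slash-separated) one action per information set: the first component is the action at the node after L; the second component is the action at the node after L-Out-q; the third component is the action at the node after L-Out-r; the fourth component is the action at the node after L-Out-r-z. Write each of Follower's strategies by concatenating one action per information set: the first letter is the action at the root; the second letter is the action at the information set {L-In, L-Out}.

Row for Out/g/x/a (columns Lq, Lr, Mq, Mr): (3,2) (6,1) (3,5) (3,5).
Under Out/g/x/a, Leader's choice at the node after L-Out-r-z can never be reached regardless of what Follower does, so varying those choices leaves every outcome unchanged.
Holding the reachable choices fixed and varying the unreachable one freely already gives 2 equivalent strategies.
No other strategy reproduces this row, so those 2 are the full class: Out/g/x/a, Out/g/x/b.

2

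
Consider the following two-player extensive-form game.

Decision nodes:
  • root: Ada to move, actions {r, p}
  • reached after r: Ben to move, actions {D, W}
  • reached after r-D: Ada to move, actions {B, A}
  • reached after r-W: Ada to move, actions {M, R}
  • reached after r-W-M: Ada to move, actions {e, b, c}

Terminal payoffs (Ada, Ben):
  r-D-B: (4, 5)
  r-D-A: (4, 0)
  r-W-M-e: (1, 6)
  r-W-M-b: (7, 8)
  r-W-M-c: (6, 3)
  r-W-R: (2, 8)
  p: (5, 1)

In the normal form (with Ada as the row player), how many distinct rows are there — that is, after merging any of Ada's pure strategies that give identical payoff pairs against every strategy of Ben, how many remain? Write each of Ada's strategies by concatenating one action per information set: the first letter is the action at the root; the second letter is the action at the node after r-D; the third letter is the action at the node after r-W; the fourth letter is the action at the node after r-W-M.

9

Ada has 24 pure strategies: rBMe, rBMb, rBMc, rBRe, rBRb, rBRc, rAMe, rAMb, rAMc, rARe, rARb, rARc, pBMe, pBMb, pBMc, pBRe, pBRb, pBRc, pAMe, pAMb, pAMc, pARe, pARb, pARc. Columns: D, W.
{rBMe} → row (4,5) (1,6)
{rBMb} → row (4,5) (7,8)
{rBMc} → row (4,5) (6,3)
{rBRe, rBRb, rBRc} → row (4,5) (2,8)
{rAMe} → row (4,0) (1,6)
{rAMb} → row (4,0) (7,8)
{rAMc} → row (4,0) (6,3)
{rARe, rARb, rARc} → row (4,0) (2,8)
{pBMe, pBMb, pBMc, pBRe, pBRb, pBRc, pAMe, pAMb, pAMc, pARe, pARb, pARc} → row (5,1) (5,1)
That's 9 distinct rows out of 24 strategies.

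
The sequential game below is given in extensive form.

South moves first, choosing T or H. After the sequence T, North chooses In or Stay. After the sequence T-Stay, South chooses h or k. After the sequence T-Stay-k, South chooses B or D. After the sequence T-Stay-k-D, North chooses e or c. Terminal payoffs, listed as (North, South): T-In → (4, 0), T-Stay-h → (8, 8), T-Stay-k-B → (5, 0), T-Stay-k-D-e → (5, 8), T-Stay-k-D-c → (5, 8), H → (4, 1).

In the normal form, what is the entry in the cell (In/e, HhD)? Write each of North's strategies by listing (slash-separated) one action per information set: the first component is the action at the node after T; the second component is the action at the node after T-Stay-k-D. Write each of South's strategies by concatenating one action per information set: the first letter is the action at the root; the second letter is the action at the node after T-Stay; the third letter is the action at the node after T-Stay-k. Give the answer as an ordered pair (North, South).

Trace the play path from the root:
  South plays H
→ terminal payoff (4, 1).
(North's choice at the node after T is never reached on this path, so it doesn't affect the outcome.)

(4, 1)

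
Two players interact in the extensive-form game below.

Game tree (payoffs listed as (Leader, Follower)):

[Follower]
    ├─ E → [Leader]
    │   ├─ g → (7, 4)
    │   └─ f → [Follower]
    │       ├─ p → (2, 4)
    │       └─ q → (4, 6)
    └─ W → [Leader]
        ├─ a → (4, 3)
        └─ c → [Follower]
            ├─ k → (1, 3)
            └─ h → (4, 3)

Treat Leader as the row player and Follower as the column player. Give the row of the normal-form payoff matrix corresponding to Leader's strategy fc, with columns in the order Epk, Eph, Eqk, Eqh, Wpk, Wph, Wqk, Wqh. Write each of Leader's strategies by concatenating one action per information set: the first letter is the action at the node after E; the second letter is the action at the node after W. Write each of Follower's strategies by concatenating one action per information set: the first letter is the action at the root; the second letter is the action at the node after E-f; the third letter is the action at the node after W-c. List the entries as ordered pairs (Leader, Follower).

(2,4) (2,4) (4,6) (4,6) (1,3) (4,3) (1,3) (4,3)

vs Epk: Follower plays E → Leader plays f at [E] → Follower plays p at [E-f] → (2, 4)
vs Eph: Follower plays E → Leader plays f at [E] → Follower plays p at [E-f] → (2, 4)
vs Eqk: Follower plays E → Leader plays f at [E] → Follower plays q at [E-f] → (4, 6)
vs Eqh: Follower plays E → Leader plays f at [E] → Follower plays q at [E-f] → (4, 6)
vs Wpk: Follower plays W → Leader plays c at [W] → Follower plays k at [W-c] → (1, 3)
vs Wph: Follower plays W → Leader plays c at [W] → Follower plays h at [W-c] → (4, 3)
vs Wqk: Follower plays W → Leader plays c at [W] → Follower plays k at [W-c] → (1, 3)
vs Wqh: Follower plays W → Leader plays c at [W] → Follower plays h at [W-c] → (4, 3)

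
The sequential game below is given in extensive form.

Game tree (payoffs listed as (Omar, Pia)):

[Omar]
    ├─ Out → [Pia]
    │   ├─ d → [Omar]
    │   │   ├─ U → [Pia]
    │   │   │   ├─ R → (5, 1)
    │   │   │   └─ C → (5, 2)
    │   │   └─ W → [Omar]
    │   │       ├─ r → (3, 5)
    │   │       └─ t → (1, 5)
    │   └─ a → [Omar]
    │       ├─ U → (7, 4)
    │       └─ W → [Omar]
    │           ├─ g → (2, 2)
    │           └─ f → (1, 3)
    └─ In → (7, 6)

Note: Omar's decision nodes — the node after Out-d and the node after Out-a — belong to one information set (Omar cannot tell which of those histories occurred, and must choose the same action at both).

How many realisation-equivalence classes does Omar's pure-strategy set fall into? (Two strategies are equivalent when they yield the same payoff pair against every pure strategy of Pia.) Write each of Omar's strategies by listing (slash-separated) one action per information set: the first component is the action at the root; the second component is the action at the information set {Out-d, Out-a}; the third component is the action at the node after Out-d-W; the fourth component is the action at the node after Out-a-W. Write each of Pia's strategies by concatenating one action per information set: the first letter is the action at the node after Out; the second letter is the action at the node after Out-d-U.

Omar has 16 pure strategies: Out/U/r/g, Out/U/r/f, Out/U/t/g, Out/U/t/f, Out/W/r/g, Out/W/r/f, Out/W/t/g, Out/W/t/f, In/U/r/g, In/U/r/f, In/U/t/g, In/U/t/f, In/W/r/g, In/W/r/f, In/W/t/g, In/W/t/f. Columns: dR, dC, aR, aC.
{Out/U/r/g, Out/U/r/f, Out/U/t/g, Out/U/t/f} → row (5,1) (5,2) (7,4) (7,4)
{Out/W/r/g} → row (3,5) (3,5) (2,2) (2,2)
{Out/W/r/f} → row (3,5) (3,5) (1,3) (1,3)
{Out/W/t/g} → row (1,5) (1,5) (2,2) (2,2)
{Out/W/t/f} → row (1,5) (1,5) (1,3) (1,3)
{In/U/r/g, In/U/r/f, In/U/t/g, In/U/t/f, In/W/r/g, In/W/r/f, In/W/t/g, In/W/t/f} → row (7,6) (7,6) (7,6) (7,6)
That's 6 distinct rows out of 16 strategies.

6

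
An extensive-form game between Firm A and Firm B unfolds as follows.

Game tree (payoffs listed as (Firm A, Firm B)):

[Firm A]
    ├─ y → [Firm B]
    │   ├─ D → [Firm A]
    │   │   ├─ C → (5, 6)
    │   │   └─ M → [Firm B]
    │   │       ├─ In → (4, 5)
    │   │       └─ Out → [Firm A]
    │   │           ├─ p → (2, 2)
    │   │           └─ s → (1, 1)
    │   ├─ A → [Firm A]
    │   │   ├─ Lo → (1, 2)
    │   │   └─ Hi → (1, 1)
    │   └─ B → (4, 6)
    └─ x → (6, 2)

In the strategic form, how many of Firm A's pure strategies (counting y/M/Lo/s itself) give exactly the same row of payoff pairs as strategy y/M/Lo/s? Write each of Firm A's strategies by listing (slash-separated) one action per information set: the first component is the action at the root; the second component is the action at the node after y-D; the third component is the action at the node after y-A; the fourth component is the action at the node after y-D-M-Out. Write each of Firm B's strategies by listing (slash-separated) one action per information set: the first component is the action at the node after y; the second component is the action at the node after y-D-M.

Row for y/M/Lo/s (columns D/In, D/Out, A/In, A/Out, B/In, B/Out): (4,5) (1,1) (1,2) (1,2) (4,6) (4,6).
Every one of Firm A's information sets is on the play path for some reply by Firm B when Firm A follows y/M/Lo/s.
Changing the action at any of them therefore changes at least one column, so only y/M/Lo/s itself gives this row.

1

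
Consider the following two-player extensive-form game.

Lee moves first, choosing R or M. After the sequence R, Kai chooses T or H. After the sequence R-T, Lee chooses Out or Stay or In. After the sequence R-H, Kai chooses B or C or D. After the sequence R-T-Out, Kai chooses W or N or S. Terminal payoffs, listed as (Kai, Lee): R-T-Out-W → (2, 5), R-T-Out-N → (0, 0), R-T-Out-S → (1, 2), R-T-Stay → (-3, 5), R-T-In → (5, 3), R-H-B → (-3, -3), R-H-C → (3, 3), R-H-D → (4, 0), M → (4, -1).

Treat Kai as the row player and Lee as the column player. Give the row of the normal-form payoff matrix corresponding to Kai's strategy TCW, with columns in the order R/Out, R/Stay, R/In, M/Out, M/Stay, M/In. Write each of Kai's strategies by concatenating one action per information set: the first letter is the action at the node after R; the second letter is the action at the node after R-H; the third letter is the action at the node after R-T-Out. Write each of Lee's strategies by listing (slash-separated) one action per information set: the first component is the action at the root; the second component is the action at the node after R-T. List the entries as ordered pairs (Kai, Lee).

(2,5) (-3,5) (5,3) (4,-1) (4,-1) (4,-1)

vs R/Out: Lee plays R → Kai plays T at [R] → Lee plays Out at [R-T] → Kai plays W at [R-T-Out] → (2, 5)
vs R/Stay: Lee plays R → Kai plays T at [R] → Lee plays Stay at [R-T] → (-3, 5)
vs R/In: Lee plays R → Kai plays T at [R] → Lee plays In at [R-T] → (5, 3)
vs M/Out: Lee plays M → (4, -1)
vs M/Stay: Lee plays M → (4, -1)
vs M/In: Lee plays M → (4, -1)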